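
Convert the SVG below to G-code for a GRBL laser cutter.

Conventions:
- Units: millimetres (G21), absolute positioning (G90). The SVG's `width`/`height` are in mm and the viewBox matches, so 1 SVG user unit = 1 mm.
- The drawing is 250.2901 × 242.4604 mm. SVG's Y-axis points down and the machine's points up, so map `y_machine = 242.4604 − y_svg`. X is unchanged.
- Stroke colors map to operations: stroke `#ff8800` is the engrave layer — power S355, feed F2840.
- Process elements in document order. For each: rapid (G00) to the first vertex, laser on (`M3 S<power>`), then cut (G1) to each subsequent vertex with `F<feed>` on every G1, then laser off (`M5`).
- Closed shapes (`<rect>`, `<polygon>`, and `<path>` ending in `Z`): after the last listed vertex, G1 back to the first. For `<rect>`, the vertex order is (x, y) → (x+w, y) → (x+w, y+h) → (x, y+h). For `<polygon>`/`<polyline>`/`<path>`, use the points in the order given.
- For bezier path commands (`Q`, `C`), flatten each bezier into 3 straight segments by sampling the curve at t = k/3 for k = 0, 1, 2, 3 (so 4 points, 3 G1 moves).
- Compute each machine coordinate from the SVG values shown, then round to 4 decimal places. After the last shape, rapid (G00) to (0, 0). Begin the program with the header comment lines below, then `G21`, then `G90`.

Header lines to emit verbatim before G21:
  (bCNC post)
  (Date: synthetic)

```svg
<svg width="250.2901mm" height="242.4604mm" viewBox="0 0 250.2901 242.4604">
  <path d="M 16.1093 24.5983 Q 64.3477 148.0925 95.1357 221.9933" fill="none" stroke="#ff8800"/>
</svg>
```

Since the viewBox matches the mm dimensions, user units are millimetres directly. The only transform is the Y-flip y_m = 242.4604 − y_svg.

Shape 1 is a quadratic bezier drawn with `<path>`. Its stroke #ff8800 means engrave at S355, F2840. After flipping Y the toolpath is (16.1093,217.8621) → (46.3293,141.0430) → (72.6714,75.2447) → (95.1357,20.4671).

(bCNC post)
(Date: synthetic)
G21
G90
G00 X16.1093 Y217.8621
M3 S355
G1 X46.3293 Y141.0430 F2840
G1 X72.6714 Y75.2447 F2840
G1 X95.1357 Y20.4671 F2840
M5
G00 X0.0000 Y0.0000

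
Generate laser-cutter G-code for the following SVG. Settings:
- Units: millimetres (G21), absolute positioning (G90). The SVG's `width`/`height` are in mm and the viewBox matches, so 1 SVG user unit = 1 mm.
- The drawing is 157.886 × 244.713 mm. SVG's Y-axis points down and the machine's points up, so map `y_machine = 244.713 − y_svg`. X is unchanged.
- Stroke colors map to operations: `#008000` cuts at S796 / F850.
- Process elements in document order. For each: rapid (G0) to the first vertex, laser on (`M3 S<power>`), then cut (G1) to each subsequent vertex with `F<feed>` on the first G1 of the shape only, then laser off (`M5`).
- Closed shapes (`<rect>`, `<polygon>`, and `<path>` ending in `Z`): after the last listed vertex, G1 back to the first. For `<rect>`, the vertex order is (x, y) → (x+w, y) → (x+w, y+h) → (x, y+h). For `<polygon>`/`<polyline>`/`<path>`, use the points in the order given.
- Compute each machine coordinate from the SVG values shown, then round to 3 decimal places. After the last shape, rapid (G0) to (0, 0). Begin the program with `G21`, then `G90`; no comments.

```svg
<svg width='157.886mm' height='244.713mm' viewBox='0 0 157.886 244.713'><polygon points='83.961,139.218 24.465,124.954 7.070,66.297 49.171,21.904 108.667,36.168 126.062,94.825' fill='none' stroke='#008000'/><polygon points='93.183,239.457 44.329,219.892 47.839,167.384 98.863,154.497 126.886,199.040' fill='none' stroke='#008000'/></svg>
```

G21
G90
G0 X83.961 Y105.495
M3 S796
G1 X24.465 Y119.759 F850
G1 X7.070 Y178.416
G1 X49.171 Y222.809
G1 X108.667 Y208.545
G1 X126.062 Y149.888
G1 X83.961 Y105.495
M5
G0 X93.183 Y5.256
M3 S796
G1 X44.329 Y24.821 F850
G1 X47.839 Y77.329
G1 X98.863 Y90.216
G1 X126.886 Y45.673
G1 X93.183 Y5.256
M5
G0 X0.000 Y0.000

Since the viewBox matches the mm dimensions, user units are millimetres directly. The only transform is the Y-flip y_m = 244.713 − y_svg.

Shape 1 is a regular polygon drawn with `<polygon>`. Its stroke #008000 means cut at S796, F850. After flipping Y the toolpath is (83.961,105.495) → (24.465,119.759) → (7.070,178.416) → (49.171,222.809) → (108.667,208.545) → (126.062,149.888) → (83.961,105.495), returning to the start.

Shape 2 is a regular polygon drawn with `<polygon>`. Its stroke #008000 means cut at S796, F850. After flipping Y the toolpath is (93.183,5.256) → (44.329,24.821) → (47.839,77.329) → (98.863,90.216) → (126.886,45.673) → (93.183,5.256), returning to the start.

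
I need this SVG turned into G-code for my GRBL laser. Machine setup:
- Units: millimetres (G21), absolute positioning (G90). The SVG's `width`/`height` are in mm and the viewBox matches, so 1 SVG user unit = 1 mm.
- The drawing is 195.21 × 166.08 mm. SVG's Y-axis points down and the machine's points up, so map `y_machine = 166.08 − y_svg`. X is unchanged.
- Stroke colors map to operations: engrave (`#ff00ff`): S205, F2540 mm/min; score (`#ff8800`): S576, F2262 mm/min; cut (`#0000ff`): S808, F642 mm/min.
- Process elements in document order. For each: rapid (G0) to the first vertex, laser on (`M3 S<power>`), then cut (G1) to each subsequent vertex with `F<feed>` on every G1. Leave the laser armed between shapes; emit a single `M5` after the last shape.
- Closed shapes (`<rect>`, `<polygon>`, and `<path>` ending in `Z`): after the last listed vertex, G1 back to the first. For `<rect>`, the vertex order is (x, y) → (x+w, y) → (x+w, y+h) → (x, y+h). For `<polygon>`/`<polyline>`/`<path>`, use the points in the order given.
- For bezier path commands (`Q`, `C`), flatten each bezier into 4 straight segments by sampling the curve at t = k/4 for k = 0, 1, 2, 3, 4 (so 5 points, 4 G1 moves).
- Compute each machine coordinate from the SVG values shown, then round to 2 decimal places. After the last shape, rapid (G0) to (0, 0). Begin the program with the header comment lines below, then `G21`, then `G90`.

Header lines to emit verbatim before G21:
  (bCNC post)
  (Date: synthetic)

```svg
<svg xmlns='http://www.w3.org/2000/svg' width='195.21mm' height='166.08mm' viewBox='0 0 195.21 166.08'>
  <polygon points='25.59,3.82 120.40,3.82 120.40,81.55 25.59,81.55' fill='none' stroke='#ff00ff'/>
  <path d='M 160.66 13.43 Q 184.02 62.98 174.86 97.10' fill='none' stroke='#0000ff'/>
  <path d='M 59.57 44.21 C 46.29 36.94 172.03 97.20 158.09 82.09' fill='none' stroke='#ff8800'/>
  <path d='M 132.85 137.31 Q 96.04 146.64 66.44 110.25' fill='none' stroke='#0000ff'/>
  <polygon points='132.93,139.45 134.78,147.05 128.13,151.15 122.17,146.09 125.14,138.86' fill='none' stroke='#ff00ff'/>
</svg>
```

(bCNC post)
(Date: synthetic)
G21
G90
G0 X25.59 Y162.26
M3 S205
G1 X120.40 Y162.26 F2540
G1 X120.40 Y84.53 F2540
G1 X25.59 Y84.53 F2540
G1 X25.59 Y162.26 F2540
G0 X160.66 Y152.65
M3 S808
G1 X170.31 Y128.84 F642
G1 X175.89 Y106.96 F642
G1 X177.41 Y87.00 F642
G1 X174.86 Y68.98 F642
G0 X59.57 Y121.87
M3 S576
G1 X71.32 Y116.89 F2262
G1 X109.08 Y99.99 F2262
G1 X146.71 Y84.56 F2262
G1 X158.09 Y83.99 F2262
G0 X132.85 Y28.77
M3 S808
G1 X114.90 Y26.96 F642
G1 X97.84 Y30.87 F642
G1 X81.69 Y40.49 F642
G1 X66.44 Y55.83 F642
G0 X132.93 Y26.63
M3 S205
G1 X134.78 Y19.03 F2540
G1 X128.13 Y14.93 F2540
G1 X122.17 Y19.99 F2540
G1 X125.14 Y27.22 F2540
G1 X132.93 Y26.63 F2540
M5
G0 X0.00 Y0.00

Since the viewBox matches the mm dimensions, user units are millimetres directly. The only transform is the Y-flip y_m = 166.08 − y_svg.

Shape 1 is a rectangle drawn with `<polygon>`. Its stroke #ff00ff means engrave at S205, F2540. After flipping Y the toolpath is (25.59,162.26) → (120.40,162.26) → (120.40,84.53) → (25.59,84.53) → (25.59,162.26), returning to the start.

Shape 2 is a quadratic bezier drawn with `<path>`. Its stroke #0000ff means cut at S808, F642. After flipping Y the toolpath is (160.66,152.65) → (170.31,128.84) → (175.89,106.96) → (177.41,87.00) → (174.86,68.98).

Shape 3 is a cubic bezier drawn with `<path>`. Its stroke #ff8800 means score at S576, F2262. After flipping Y the toolpath is (59.57,121.87) → (71.32,116.89) → (109.08,99.99) → (146.71,84.56) → (158.09,83.99).

Shape 4 is a quadratic bezier drawn with `<path>`. Its stroke #0000ff means cut at S808, F642. After flipping Y the toolpath is (132.85,28.77) → (114.90,26.96) → (97.84,30.87) → (81.69,40.49) → (66.44,55.83).

Shape 5 is a regular polygon drawn with `<polygon>`. Its stroke #ff00ff means engrave at S205, F2540. After flipping Y the toolpath is (132.93,26.63) → (134.78,19.03) → (128.13,14.93) → (122.17,19.99) → (125.14,27.22) → (132.93,26.63), returning to the start.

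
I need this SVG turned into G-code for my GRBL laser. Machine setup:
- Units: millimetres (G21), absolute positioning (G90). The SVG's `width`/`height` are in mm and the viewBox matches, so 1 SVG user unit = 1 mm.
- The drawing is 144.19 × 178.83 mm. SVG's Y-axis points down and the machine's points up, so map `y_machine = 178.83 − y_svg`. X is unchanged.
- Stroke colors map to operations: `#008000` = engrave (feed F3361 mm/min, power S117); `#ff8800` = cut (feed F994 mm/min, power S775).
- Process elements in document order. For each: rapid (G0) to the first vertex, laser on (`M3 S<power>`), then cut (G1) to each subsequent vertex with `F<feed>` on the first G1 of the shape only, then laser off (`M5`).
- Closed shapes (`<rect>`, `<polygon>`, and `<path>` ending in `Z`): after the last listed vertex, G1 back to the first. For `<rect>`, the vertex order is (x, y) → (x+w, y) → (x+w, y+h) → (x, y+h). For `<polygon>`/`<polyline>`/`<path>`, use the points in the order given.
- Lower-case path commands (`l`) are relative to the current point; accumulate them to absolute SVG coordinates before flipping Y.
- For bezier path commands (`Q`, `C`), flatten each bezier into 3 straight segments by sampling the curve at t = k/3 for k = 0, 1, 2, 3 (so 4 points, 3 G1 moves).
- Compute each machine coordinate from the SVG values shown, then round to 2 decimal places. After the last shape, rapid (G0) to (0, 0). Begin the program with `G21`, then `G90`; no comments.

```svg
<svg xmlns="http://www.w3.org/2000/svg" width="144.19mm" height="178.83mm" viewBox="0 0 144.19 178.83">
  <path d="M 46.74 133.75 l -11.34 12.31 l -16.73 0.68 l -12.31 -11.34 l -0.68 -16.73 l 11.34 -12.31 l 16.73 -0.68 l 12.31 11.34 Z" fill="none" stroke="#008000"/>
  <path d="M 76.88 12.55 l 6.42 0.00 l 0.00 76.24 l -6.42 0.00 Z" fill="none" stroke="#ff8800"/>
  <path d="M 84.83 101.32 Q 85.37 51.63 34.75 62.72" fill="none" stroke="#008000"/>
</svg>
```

G21
G90
G0 X46.74 Y45.08
M3 S117
G1 X35.40 Y32.77 F3361
G1 X18.67 Y32.09
G1 X6.36 Y43.43
G1 X5.68 Y60.16
G1 X17.02 Y72.47
G1 X33.75 Y73.15
G1 X46.06 Y61.81
G1 X46.74 Y45.08
M5
G0 X76.88 Y166.28
M3 S775
G1 X83.30 Y166.28 F994
G1 X83.30 Y90.04
G1 X76.88 Y90.04
G1 X76.88 Y166.28
M5
G0 X84.83 Y77.51
M3 S117
G1 X79.51 Y103.88 F3361
G1 X62.81 Y116.75
G1 X34.75 Y116.11
M5
G0 X0.00 Y0.00

viewBox `0 0 144.19 178.83` with mm width/height → 1 unit = 1 mm. Flip: y_m = 178.83 − y_svg.

**Shape 1** — `<path>` regular polygon, stroke `#008000` → engrave (S117, F3361). Machine vertices: (46.74,45.08) → (35.40,32.77) → (18.67,32.09) → (6.36,43.43) → (5.68,60.16) → (17.02,72.47) → (33.75,73.15) → (46.06,61.81) → (46.74,45.08). Closed: final G1 returns to the first vertex.

**Shape 2** — `<path>` rectangle, stroke `#ff8800` → cut (S775, F994). Machine vertices: (76.88,166.28) → (83.30,166.28) → (83.30,90.04) → (76.88,90.04) → (76.88,166.28). Closed: final G1 returns to the first vertex.

**Shape 3** — `<path>` quadratic bezier, stroke `#008000` → engrave (S117, F3361). Control points (SVG): P0=(84.83,101.32), P1=(85.37,51.63), P2=(34.75,62.72); sampled at t=k/3. Machine vertices: (84.83,77.51) → (79.51,103.88) → (62.81,116.75) → (34.75,116.11). Open path.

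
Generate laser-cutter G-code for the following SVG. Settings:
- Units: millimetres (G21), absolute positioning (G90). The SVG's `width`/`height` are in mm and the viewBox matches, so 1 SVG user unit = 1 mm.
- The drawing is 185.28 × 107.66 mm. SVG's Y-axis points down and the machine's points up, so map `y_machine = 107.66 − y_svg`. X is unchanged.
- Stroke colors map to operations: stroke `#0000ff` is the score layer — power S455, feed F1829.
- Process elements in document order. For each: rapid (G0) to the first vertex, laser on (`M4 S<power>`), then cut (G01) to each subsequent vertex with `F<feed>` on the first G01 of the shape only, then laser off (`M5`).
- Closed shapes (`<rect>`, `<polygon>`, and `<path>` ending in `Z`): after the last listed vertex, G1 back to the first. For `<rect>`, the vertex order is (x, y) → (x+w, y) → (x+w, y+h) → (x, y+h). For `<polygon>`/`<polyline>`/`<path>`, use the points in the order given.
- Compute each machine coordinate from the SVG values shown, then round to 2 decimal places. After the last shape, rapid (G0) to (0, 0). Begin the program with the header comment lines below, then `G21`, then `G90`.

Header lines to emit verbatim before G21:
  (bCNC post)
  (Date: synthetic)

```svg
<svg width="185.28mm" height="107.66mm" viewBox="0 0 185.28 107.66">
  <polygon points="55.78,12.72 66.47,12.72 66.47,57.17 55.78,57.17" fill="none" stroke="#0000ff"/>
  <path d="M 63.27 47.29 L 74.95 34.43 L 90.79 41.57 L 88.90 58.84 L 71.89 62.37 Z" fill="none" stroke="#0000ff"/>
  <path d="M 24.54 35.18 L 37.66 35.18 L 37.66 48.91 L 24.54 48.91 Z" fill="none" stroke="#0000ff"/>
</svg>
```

(bCNC post)
(Date: synthetic)
G21
G90
G0 X55.78 Y94.94
M4 S455
G01 X66.47 Y94.94 F1829
G01 X66.47 Y50.49
G01 X55.78 Y50.49
G01 X55.78 Y94.94
M5
G0 X63.27 Y60.37
M4 S455
G01 X74.95 Y73.23 F1829
G01 X90.79 Y66.09
G01 X88.90 Y48.82
G01 X71.89 Y45.29
G01 X63.27 Y60.37
M5
G0 X24.54 Y72.48
M4 S455
G01 X37.66 Y72.48 F1829
G01 X37.66 Y58.75
G01 X24.54 Y58.75
G01 X24.54 Y72.48
M5
G0 X0.00 Y0.00

1 u = 1 mm; y_m = 107.66 − y.

[1] `<polygon>` rectangle, #0000ff→score S455 F1829: (55.78,94.94) → (66.47,94.94) → (66.47,50.49) → (55.78,50.49) → (55.78,94.94) (closed)

[2] `<path>` regular polygon, #0000ff→score S455 F1829: (63.27,60.37) → (74.95,73.23) → (90.79,66.09) → (88.90,48.82) → (71.89,45.29) → (63.27,60.37) (closed)

[3] `<path>` rectangle, #0000ff→score S455 F1829: (24.54,72.48) → (37.66,72.48) → (37.66,58.75) → (24.54,58.75) → (24.54,72.48) (closed)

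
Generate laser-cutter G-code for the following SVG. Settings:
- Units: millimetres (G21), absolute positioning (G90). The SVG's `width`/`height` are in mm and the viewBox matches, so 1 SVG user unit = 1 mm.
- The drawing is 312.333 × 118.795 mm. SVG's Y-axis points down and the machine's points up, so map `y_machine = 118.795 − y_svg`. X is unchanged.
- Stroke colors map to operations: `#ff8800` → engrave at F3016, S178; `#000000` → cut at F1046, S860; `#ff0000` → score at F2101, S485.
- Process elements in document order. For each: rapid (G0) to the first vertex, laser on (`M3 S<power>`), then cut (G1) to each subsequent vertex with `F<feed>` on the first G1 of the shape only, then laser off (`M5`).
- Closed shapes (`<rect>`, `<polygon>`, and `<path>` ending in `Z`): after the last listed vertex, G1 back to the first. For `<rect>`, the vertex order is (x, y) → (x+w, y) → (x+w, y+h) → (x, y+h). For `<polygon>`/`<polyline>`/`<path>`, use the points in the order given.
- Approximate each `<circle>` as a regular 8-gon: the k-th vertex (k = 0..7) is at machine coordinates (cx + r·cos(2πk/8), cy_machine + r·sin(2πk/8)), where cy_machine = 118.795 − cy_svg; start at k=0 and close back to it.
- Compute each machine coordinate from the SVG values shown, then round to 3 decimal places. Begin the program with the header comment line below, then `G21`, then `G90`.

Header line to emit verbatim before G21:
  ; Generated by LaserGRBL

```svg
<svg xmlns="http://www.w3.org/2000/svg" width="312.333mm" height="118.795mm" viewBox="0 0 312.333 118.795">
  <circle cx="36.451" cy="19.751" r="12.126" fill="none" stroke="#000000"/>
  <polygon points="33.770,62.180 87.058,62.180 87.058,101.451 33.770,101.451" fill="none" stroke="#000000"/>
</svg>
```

viewBox `0 0 312.333 118.795` with mm width/height → 1 unit = 1 mm. Flip: y_m = 118.795 − y_svg.

**Shape 1** — `<circle>` circle, stroke `#000000` → cut (S860, F1046). Machine vertices: (48.577,99.044) → (45.025,107.618) → (36.451,111.170) → (27.877,107.618) → (24.325,99.044) → (27.877,90.470) → (36.451,86.918) → (45.025,90.470) → (48.577,99.044). Closed: final G1 returns to the first vertex.

**Shape 2** — `<polygon>` rectangle, stroke `#000000` → cut (S860, F1046). Machine vertices: (33.770,56.615) → (87.058,56.615) → (87.058,17.344) → (33.770,17.344) → (33.770,56.615). Closed: final G1 returns to the first vertex.

; Generated by LaserGRBL
G21
G90
G0 X48.577 Y99.044
M3 S860
G1 X45.025 Y107.618 F1046
G1 X36.451 Y111.170
G1 X27.877 Y107.618
G1 X24.325 Y99.044
G1 X27.877 Y90.470
G1 X36.451 Y86.918
G1 X45.025 Y90.470
G1 X48.577 Y99.044
M5
G0 X33.770 Y56.615
M3 S860
G1 X87.058 Y56.615 F1046
G1 X87.058 Y17.344
G1 X33.770 Y17.344
G1 X33.770 Y56.615
M5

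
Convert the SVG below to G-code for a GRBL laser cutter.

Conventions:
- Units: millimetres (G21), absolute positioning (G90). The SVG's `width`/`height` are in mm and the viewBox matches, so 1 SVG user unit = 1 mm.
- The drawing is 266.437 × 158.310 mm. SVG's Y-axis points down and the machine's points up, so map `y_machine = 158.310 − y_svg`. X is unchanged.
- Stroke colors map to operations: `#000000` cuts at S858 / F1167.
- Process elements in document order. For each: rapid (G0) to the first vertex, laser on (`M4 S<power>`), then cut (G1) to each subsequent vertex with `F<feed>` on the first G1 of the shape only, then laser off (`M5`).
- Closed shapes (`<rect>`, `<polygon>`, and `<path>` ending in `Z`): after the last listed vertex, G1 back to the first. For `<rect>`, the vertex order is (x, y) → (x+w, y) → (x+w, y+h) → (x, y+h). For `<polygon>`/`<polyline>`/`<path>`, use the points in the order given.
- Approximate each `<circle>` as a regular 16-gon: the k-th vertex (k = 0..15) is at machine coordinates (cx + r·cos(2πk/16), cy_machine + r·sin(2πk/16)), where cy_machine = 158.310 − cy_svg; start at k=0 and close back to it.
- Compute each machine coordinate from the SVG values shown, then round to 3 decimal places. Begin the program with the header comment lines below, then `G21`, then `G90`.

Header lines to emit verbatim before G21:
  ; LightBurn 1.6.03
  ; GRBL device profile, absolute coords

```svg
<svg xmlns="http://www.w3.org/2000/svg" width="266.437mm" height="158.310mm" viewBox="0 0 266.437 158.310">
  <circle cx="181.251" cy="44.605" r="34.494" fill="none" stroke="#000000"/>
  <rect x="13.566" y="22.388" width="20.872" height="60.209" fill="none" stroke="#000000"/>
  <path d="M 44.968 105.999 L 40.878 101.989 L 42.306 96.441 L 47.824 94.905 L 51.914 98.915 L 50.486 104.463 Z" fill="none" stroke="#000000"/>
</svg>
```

viewBox `0 0 266.437 158.310` with mm width/height → 1 unit = 1 mm. Flip: y_m = 158.310 − y_svg.

**Shape 1** — `<circle>` circle, stroke `#000000` → cut (S858, F1167). Machine vertices: (215.745,113.705) → (213.119,126.905) → (205.642,138.096) → (194.451,145.573) → (181.251,148.199) → (168.051,145.573) → (156.860,138.096) → (149.383,126.905) → (146.757,113.705) → (149.383,100.505) → (156.860,89.314) → (168.051,81.837) → (181.251,79.211) → (194.451,81.837) → (205.642,89.314) → (213.119,100.505) → (215.745,113.705). Closed: final G1 returns to the first vertex.

**Shape 2** — `<rect>` rectangle, stroke `#000000` → cut (S858, F1167). Machine vertices: (13.566,135.922) → (34.438,135.922) → (34.438,75.713) → (13.566,75.713) → (13.566,135.922). Closed: final G1 returns to the first vertex.

**Shape 3** — `<path>` regular polygon, stroke `#000000` → cut (S858, F1167). Machine vertices: (44.968,52.311) → (40.878,56.321) → (42.306,61.869) → (47.824,63.405) → (51.914,59.395) → (50.486,53.847) → (44.968,52.311). Closed: final G1 returns to the first vertex.

; LightBurn 1.6.03
; GRBL device profile, absolute coords
G21
G90
G0 X215.745 Y113.705
M4 S858
G1 X213.119 Y126.905 F1167
G1 X205.642 Y138.096
G1 X194.451 Y145.573
G1 X181.251 Y148.199
G1 X168.051 Y145.573
G1 X156.860 Y138.096
G1 X149.383 Y126.905
G1 X146.757 Y113.705
G1 X149.383 Y100.505
G1 X156.860 Y89.314
G1 X168.051 Y81.837
G1 X181.251 Y79.211
G1 X194.451 Y81.837
G1 X205.642 Y89.314
G1 X213.119 Y100.505
G1 X215.745 Y113.705
M5
G0 X13.566 Y135.922
M4 S858
G1 X34.438 Y135.922 F1167
G1 X34.438 Y75.713
G1 X13.566 Y75.713
G1 X13.566 Y135.922
M5
G0 X44.968 Y52.311
M4 S858
G1 X40.878 Y56.321 F1167
G1 X42.306 Y61.869
G1 X47.824 Y63.405
G1 X51.914 Y59.395
G1 X50.486 Y53.847
G1 X44.968 Y52.311
M5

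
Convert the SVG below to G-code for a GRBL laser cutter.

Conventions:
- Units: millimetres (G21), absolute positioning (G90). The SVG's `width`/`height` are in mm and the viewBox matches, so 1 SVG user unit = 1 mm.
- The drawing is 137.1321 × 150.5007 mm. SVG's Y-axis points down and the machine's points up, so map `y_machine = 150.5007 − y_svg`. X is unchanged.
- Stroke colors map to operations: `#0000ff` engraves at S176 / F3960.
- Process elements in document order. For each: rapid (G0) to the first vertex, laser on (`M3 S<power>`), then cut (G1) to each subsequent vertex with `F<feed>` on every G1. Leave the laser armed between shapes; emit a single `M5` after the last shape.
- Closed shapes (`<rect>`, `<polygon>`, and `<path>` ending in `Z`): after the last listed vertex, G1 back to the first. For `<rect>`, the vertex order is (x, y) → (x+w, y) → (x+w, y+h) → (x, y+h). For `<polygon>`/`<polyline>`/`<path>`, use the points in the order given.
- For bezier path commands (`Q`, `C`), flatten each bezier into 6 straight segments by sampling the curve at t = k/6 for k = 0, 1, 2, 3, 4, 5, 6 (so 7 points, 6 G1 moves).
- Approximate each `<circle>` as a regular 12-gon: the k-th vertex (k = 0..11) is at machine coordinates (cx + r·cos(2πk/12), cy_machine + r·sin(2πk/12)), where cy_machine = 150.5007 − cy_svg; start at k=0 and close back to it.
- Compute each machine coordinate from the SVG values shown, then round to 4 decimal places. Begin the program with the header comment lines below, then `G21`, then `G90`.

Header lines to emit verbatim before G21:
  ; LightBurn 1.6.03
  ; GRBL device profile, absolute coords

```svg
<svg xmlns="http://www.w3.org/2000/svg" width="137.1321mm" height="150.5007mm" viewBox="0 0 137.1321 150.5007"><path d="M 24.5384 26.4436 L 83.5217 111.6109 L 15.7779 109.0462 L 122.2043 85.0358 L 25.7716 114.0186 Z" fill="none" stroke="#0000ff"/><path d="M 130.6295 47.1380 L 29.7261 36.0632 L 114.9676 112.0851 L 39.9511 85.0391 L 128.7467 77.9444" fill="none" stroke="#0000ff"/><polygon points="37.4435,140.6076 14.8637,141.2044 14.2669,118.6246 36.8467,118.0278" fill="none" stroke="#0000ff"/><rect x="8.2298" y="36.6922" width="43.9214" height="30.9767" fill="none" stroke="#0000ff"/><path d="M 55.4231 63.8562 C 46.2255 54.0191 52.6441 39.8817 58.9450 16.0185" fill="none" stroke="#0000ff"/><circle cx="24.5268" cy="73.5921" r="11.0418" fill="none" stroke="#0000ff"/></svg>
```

Since the viewBox matches the mm dimensions, user units are millimetres directly. The only transform is the Y-flip y_m = 150.5007 − y_svg.

Shape 1 is a closed polygon drawn with `<path>`. Its stroke #0000ff means engrave at S176, F3960. After flipping Y the toolpath is (24.5384,124.0571) → (83.5217,38.8898) → (15.7779,41.4545) → (122.2043,65.4649) → (25.7716,36.4821) → (24.5384,124.0571), returning to the start.

Shape 2 is a open polyline drawn with `<path>`. Its stroke #0000ff means engrave at S176, F3960. After flipping Y the toolpath is (130.6295,103.3627) → (29.7261,114.4375) → (114.9676,38.4156) → (39.9511,65.4616) → (128.7467,72.5563).

Shape 3 is a regular polygon drawn with `<polygon>`. Its stroke #0000ff means engrave at S176, F3960. After flipping Y the toolpath is (37.4435,9.8931) → (14.8637,9.2963) → (14.2669,31.8761) → (36.8467,32.4729) → (37.4435,9.8931), returning to the start.

Shape 4 is a rectangle drawn with `<rect>`. Its stroke #0000ff means engrave at S176, F3960. After flipping Y the toolpath is (8.2298,113.8085) → (52.1512,113.8085) → (52.1512,82.8318) → (8.2298,82.8318) → (8.2298,113.8085), returning to the start.

Shape 5 is a cubic bezier drawn with `<path>`. Its stroke #0000ff means engrave at S176, F3960. After flipping Y the toolpath is (55.4231,86.6445) → (52.0528,91.9465) → (50.8482,98.1160) → (51.3721,105.3036) → (53.1876,113.6600) → (55.8576,123.3360) → (58.9450,134.4822).

Shape 6 is a circle drawn with `<circle>`. Its stroke #0000ff means engrave at S176, F3960. After flipping Y the toolpath is (35.5686,76.9086) → (34.0893,82.4295) → (30.0477,86.4711) → (24.5268,87.9504) → (19.0059,86.4711) → (14.9643,82.4295) → (13.4850,76.9086) → (14.9643,71.3877) → (19.0059,67.3461) → (24.5268,65.8668) → (30.0477,67.3461) → (34.0893,71.3877) → (35.5686,76.9086), returning to the start.

; LightBurn 1.6.03
; GRBL device profile, absolute coords
G21
G90
G0 X24.5384 Y124.0571
M3 S176
G1 X83.5217 Y38.8898 F3960
G1 X15.7779 Y41.4545 F3960
G1 X122.2043 Y65.4649 F3960
G1 X25.7716 Y36.4821 F3960
G1 X24.5384 Y124.0571 F3960
G0 X130.6295 Y103.3627
M3 S176
G1 X29.7261 Y114.4375 F3960
G1 X114.9676 Y38.4156 F3960
G1 X39.9511 Y65.4616 F3960
G1 X128.7467 Y72.5563 F3960
G0 X37.4435 Y9.8931
M3 S176
G1 X14.8637 Y9.2963 F3960
G1 X14.2669 Y31.8761 F3960
G1 X36.8467 Y32.4729 F3960
G1 X37.4435 Y9.8931 F3960
G0 X8.2298 Y113.8085
M3 S176
G1 X52.1512 Y113.8085 F3960
G1 X52.1512 Y82.8318 F3960
G1 X8.2298 Y82.8318 F3960
G1 X8.2298 Y113.8085 F3960
G0 X55.4231 Y86.6445
M3 S176
G1 X52.0528 Y91.9465 F3960
G1 X50.8482 Y98.1160 F3960
G1 X51.3721 Y105.3036 F3960
G1 X53.1876 Y113.6600 F3960
G1 X55.8576 Y123.3360 F3960
G1 X58.9450 Y134.4822 F3960
G0 X35.5686 Y76.9086
M3 S176
G1 X34.0893 Y82.4295 F3960
G1 X30.0477 Y86.4711 F3960
G1 X24.5268 Y87.9504 F3960
G1 X19.0059 Y86.4711 F3960
G1 X14.9643 Y82.4295 F3960
G1 X13.4850 Y76.9086 F3960
G1 X14.9643 Y71.3877 F3960
G1 X19.0059 Y67.3461 F3960
G1 X24.5268 Y65.8668 F3960
G1 X30.0477 Y67.3461 F3960
G1 X34.0893 Y71.3877 F3960
G1 X35.5686 Y76.9086 F3960
M5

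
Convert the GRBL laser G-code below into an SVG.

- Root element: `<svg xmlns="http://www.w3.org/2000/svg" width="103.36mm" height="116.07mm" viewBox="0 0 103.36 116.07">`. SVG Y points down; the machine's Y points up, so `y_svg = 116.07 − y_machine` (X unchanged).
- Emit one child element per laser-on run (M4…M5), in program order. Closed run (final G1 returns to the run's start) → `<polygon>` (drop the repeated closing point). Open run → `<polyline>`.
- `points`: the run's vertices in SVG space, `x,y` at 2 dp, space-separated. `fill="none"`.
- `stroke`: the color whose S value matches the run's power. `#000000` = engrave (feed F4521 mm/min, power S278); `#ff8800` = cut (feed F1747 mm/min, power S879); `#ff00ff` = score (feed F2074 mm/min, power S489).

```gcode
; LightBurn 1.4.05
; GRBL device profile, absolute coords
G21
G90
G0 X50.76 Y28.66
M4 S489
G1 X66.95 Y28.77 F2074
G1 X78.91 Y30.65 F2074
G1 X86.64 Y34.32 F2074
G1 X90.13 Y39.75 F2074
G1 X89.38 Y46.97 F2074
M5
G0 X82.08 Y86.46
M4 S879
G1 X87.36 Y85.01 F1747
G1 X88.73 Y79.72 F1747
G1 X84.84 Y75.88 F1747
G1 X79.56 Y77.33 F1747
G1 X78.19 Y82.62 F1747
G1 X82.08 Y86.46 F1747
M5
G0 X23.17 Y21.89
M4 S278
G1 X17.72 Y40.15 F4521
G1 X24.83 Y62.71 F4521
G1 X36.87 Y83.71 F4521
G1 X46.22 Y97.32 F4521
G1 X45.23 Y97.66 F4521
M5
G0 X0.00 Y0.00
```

Machine Y-up, SVG Y-down with viewBox height 116.07, so y_svg = 116.07 − y_machine; X carries over.

Run 1: power S489 maps to stroke `#ff00ff` (score). The run is open, so emit a `<polyline>` with points (Y-flipped): 50.76,87.41 66.95,87.30 78.91,85.42 86.64,81.75 90.13,76.32 89.38,69.10.

Run 2: power S879 maps to stroke `#ff8800` (cut). The run returns to its start, so emit a `<polygon>` with points (Y-flipped): 82.08,29.61 87.36,31.06 88.73,36.35 84.84,40.19 79.56,38.74 78.19,33.45.

Run 3: power S278 maps to stroke `#000000` (engrave). The run is open, so emit a `<polyline>` with points (Y-flipped): 23.17,94.18 17.72,75.92 24.83,53.36 36.87,32.36 46.22,18.75 45.23,18.41.

<svg xmlns="http://www.w3.org/2000/svg" width="103.36mm" height="116.07mm" viewBox="0 0 103.36 116.07">
  <polyline points="50.76,87.41 66.95,87.30 78.91,85.42 86.64,81.75 90.13,76.32 89.38,69.10" fill="none" stroke="#ff00ff"/>
  <polygon points="82.08,29.61 87.36,31.06 88.73,36.35 84.84,40.19 79.56,38.74 78.19,33.45" fill="none" stroke="#ff8800"/>
  <polyline points="23.17,94.18 17.72,75.92 24.83,53.36 36.87,32.36 46.22,18.75 45.23,18.41" fill="none" stroke="#000000"/>
</svg>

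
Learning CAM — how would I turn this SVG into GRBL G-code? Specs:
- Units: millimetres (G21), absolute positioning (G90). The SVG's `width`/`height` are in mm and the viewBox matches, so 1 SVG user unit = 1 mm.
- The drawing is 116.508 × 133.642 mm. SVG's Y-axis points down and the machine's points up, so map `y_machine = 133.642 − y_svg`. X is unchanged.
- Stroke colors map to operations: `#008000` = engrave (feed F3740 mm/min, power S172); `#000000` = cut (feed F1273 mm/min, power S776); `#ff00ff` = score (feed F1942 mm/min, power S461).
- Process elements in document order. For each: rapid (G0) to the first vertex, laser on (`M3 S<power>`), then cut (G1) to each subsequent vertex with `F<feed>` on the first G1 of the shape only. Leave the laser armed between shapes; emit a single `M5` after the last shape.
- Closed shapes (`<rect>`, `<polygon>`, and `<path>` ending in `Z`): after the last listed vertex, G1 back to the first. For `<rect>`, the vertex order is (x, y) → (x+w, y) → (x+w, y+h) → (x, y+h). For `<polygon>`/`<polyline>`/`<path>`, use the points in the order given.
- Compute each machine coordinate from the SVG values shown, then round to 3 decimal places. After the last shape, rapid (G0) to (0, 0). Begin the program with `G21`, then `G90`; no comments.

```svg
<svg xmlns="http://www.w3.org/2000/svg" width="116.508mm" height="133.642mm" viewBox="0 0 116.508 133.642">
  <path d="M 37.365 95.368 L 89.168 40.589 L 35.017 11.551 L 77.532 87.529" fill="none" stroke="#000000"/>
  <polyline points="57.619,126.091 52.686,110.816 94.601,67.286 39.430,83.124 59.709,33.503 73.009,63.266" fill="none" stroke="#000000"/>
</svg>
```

G21
G90
G0 X37.365 Y38.274
M3 S776
G1 X89.168 Y93.053 F1273
G1 X35.017 Y122.091
G1 X77.532 Y46.113
G0 X57.619 Y7.551
M3 S776
G1 X52.686 Y22.826 F1273
G1 X94.601 Y66.356
G1 X39.430 Y50.518
G1 X59.709 Y100.139
G1 X73.009 Y70.376
M5
G0 X0.000 Y0.000

viewBox `0 0 116.508 133.642` with mm width/height → 1 unit = 1 mm. Flip: y_m = 133.642 − y_svg.

**Shape 1** — `<path>` open polyline, stroke `#000000` → cut (S776, F1273). Machine vertices: (37.365,38.274) → (89.168,93.053) → (35.017,122.091) → (77.532,46.113). Open path.

**Shape 2** — `<polyline>` open polyline, stroke `#000000` → cut (S776, F1273). Machine vertices: (57.619,7.551) → (52.686,22.826) → (94.601,66.356) → (39.430,50.518) → (59.709,100.139) → (73.009,70.376). Open path.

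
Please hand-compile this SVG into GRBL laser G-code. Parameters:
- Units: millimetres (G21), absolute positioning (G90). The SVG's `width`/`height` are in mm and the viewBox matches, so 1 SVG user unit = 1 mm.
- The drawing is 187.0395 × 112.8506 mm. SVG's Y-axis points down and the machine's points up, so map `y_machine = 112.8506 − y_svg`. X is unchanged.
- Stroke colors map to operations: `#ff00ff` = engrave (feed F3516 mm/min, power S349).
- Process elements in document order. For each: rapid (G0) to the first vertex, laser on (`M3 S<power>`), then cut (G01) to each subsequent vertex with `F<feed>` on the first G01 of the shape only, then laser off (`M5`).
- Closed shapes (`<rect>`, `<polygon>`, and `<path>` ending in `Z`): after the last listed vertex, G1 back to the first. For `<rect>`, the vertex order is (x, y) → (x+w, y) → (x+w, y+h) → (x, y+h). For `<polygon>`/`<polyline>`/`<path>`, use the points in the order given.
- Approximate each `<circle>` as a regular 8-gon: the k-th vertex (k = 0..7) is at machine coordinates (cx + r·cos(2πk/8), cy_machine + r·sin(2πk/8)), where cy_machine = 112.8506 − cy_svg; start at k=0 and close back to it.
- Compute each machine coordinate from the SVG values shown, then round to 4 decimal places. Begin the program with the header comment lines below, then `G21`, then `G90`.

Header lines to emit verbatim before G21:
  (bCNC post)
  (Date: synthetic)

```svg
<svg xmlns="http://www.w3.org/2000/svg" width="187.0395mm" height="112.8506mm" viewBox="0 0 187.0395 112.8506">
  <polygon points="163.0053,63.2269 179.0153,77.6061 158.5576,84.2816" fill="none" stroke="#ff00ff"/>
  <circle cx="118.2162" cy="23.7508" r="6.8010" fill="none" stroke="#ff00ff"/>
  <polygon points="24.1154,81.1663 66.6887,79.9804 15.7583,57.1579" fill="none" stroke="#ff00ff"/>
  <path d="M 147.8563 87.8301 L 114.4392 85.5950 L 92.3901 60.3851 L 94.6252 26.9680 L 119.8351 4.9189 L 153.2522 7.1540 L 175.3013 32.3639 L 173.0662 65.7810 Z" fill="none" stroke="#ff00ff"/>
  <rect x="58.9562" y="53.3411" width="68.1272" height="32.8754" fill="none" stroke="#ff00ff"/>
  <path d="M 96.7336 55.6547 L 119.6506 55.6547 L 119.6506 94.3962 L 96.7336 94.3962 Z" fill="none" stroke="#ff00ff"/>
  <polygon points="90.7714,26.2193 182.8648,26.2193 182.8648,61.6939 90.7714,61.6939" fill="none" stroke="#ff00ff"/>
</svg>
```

(bCNC post)
(Date: synthetic)
G21
G90
G0 X163.0053 Y49.6237
M3 S349
G01 X179.0153 Y35.2445 F3516
G01 X158.5576 Y28.5690
G01 X163.0053 Y49.6237
M5
G0 X125.0172 Y89.0998
M3 S349
G01 X123.0252 Y93.9088 F3516
G01 X118.2162 Y95.9008
G01 X113.4072 Y93.9088
G01 X111.4152 Y89.0998
G01 X113.4072 Y84.2908
G01 X118.2162 Y82.2988
G01 X123.0252 Y84.2908
G01 X125.0172 Y89.0998
M5
G0 X24.1154 Y31.6843
M3 S349
G01 X66.6887 Y32.8702 F3516
G01 X15.7583 Y55.6927
G01 X24.1154 Y31.6843
M5
G0 X147.8563 Y25.0205
M3 S349
G01 X114.4392 Y27.2556 F3516
G01 X92.3901 Y52.4655
G01 X94.6252 Y85.8826
G01 X119.8351 Y107.9317
G01 X153.2522 Y105.6966
G01 X175.3013 Y80.4867
G01 X173.0662 Y47.0696
G01 X147.8563 Y25.0205
M5
G0 X58.9562 Y59.5095
M3 S349
G01 X127.0834 Y59.5095 F3516
G01 X127.0834 Y26.6341
G01 X58.9562 Y26.6341
G01 X58.9562 Y59.5095
M5
G0 X96.7336 Y57.1959
M3 S349
G01 X119.6506 Y57.1959 F3516
G01 X119.6506 Y18.4544
G01 X96.7336 Y18.4544
G01 X96.7336 Y57.1959
M5
G0 X90.7714 Y86.6313
M3 S349
G01 X182.8648 Y86.6313 F3516
G01 X182.8648 Y51.1567
G01 X90.7714 Y51.1567
G01 X90.7714 Y86.6313
M5

viewBox `0 0 187.0395 112.8506` with mm width/height → 1 unit = 1 mm. Flip: y_m = 112.8506 − y_svg.

**Shape 1** — `<polygon>` regular polygon, stroke `#ff00ff` → engrave (S349, F3516). Machine vertices: (163.0053,49.6237) → (179.0153,35.2445) → (158.5576,28.5690) → (163.0053,49.6237). Closed: final G1 returns to the first vertex.

**Shape 2** — `<circle>` circle, stroke `#ff00ff` → engrave (S349, F3516). Machine vertices: (125.0172,89.0998) → (123.0252,93.9088) → (118.2162,95.9008) → (113.4072,93.9088) → (111.4152,89.0998) → (113.4072,84.2908) → (118.2162,82.2988) → (123.0252,84.2908) → (125.0172,89.0998). Closed: final G1 returns to the first vertex.

**Shape 3** — `<polygon>` closed polygon, stroke `#ff00ff` → engrave (S349, F3516). Machine vertices: (24.1154,31.6843) → (66.6887,32.8702) → (15.7583,55.6927) → (24.1154,31.6843). Closed: final G1 returns to the first vertex.

**Shape 4** — `<path>` regular polygon, stroke `#ff00ff` → engrave (S349, F3516). Machine vertices: (147.8563,25.0205) → (114.4392,27.2556) → (92.3901,52.4655) → (94.6252,85.8826) → (119.8351,107.9317) → (153.2522,105.6966) → (175.3013,80.4867) → (173.0662,47.0696) → (147.8563,25.0205). Closed: final G1 returns to the first vertex.

**Shape 5** — `<rect>` rectangle, stroke `#ff00ff` → engrave (S349, F3516). Machine vertices: (58.9562,59.5095) → (127.0834,59.5095) → (127.0834,26.6341) → (58.9562,26.6341) → (58.9562,59.5095). Closed: final G1 returns to the first vertex.

**Shape 6** — `<path>` rectangle, stroke `#ff00ff` → engrave (S349, F3516). Machine vertices: (96.7336,57.1959) → (119.6506,57.1959) → (119.6506,18.4544) → (96.7336,18.4544) → (96.7336,57.1959). Closed: final G1 returns to the first vertex.

**Shape 7** — `<polygon>` rectangle, stroke `#ff00ff` → engrave (S349, F3516). Machine vertices: (90.7714,86.6313) → (182.8648,86.6313) → (182.8648,51.1567) → (90.7714,51.1567) → (90.7714,86.6313). Closed: final G1 returns to the first vertex.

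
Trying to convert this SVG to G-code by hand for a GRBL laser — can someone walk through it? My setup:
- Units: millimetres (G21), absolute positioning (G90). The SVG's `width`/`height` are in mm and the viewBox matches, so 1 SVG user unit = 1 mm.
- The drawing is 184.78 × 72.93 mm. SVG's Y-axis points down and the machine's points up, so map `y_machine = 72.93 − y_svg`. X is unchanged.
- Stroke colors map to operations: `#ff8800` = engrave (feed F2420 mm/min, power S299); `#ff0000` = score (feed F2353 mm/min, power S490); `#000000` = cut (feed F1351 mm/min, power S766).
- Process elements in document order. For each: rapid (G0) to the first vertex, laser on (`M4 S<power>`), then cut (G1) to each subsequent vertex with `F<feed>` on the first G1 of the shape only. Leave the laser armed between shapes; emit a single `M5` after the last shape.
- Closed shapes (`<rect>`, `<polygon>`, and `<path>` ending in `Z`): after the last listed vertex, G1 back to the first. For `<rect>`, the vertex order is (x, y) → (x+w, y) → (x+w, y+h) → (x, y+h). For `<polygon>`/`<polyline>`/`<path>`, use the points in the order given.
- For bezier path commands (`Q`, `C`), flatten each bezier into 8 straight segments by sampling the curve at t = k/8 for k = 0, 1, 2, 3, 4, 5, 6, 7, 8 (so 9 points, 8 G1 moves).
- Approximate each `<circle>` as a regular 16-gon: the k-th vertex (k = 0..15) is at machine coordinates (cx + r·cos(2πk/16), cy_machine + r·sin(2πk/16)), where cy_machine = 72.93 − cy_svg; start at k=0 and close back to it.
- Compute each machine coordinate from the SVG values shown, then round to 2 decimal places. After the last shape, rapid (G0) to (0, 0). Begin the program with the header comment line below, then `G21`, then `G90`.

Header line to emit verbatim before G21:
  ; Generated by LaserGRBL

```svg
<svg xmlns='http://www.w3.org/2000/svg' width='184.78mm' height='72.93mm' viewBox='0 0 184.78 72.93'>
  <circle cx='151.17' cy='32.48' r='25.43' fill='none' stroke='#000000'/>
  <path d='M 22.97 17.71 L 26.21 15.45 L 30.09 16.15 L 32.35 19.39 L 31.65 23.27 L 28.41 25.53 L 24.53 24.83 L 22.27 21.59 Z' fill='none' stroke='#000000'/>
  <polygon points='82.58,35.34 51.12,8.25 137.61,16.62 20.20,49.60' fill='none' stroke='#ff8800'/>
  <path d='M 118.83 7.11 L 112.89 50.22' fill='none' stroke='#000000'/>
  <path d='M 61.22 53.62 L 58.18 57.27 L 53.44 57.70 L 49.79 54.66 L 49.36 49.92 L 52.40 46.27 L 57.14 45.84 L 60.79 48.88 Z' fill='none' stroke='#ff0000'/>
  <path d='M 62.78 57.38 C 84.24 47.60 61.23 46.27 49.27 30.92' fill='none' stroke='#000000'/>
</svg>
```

; Generated by LaserGRBL
G21
G90
G0 X176.60 Y40.45
M4 S766
G1 X174.66 Y50.18 F1351
G1 X169.15 Y58.43
G1 X160.90 Y63.94
G1 X151.17 Y65.88
G1 X141.44 Y63.94
G1 X133.19 Y58.43
G1 X127.68 Y50.18
G1 X125.74 Y40.45
G1 X127.68 Y30.72
G1 X133.19 Y22.47
G1 X141.44 Y16.96
G1 X151.17 Y15.02
G1 X160.90 Y16.96
G1 X169.15 Y22.47
G1 X174.66 Y30.72
G1 X176.60 Y40.45
G0 X22.97 Y55.22
M4 S766
G1 X26.21 Y57.48 F1351
G1 X30.09 Y56.78
G1 X32.35 Y53.54
G1 X31.65 Y49.66
G1 X28.41 Y47.40
G1 X24.53 Y48.10
G1 X22.27 Y51.34
G1 X22.97 Y55.22
G0 X82.58 Y37.59
M4 S299
G1 X51.12 Y64.68 F2420
G1 X137.61 Y56.31
G1 X20.20 Y23.33
G1 X82.58 Y37.59
G0 X118.83 Y65.82
M4 S766
G1 X112.89 Y22.71 F1351
G0 X61.22 Y19.31
M4 S490
G1 X58.18 Y15.66 F2353
G1 X53.44 Y15.23
G1 X49.79 Y18.27
G1 X49.36 Y23.01
G1 X52.40 Y26.66
G1 X57.14 Y27.09
G1 X60.79 Y24.05
G1 X61.22 Y19.31
G0 X62.78 Y15.55
M4 S766
G1 X68.85 Y18.87 F1351
G1 X71.40 Y21.65
G1 X71.09 Y24.17
G1 X68.56 Y26.69
G1 X64.46 Y29.47
G1 X59.44 Y32.78
G1 X54.16 Y36.87
G1 X49.27 Y42.01
M5
G0 X0.00 Y0.00

viewBox `0 0 184.78 72.93` with mm width/height → 1 unit = 1 mm. Flip: y_m = 72.93 − y_svg.

**Shape 1** — `<circle>` circle, stroke `#000000` → cut (S766, F1351). Machine vertices: (176.60,40.45) → (174.66,50.18) → (169.15,58.43) → (160.90,63.94) → (151.17,65.88) → (141.44,63.94) → (133.19,58.43) → (127.68,50.18) → (125.74,40.45) → (127.68,30.72) → (133.19,22.47) → (141.44,16.96) → (151.17,15.02) → (160.90,16.96) → (169.15,22.47) → (174.66,30.72) → (176.60,40.45). Closed: final G1 returns to the first vertex.

**Shape 2** — `<path>` regular polygon, stroke `#000000` → cut (S766, F1351). Machine vertices: (22.97,55.22) → (26.21,57.48) → (30.09,56.78) → (32.35,53.54) → (31.65,49.66) → (28.41,47.40) → (24.53,48.10) → (22.27,51.34) → (22.97,55.22). Closed: final G1 returns to the first vertex.

**Shape 3** — `<polygon>` closed polygon, stroke `#ff8800` → engrave (S299, F2420). Machine vertices: (82.58,37.59) → (51.12,64.68) → (137.61,56.31) → (20.20,23.33) → (82.58,37.59). Closed: final G1 returns to the first vertex.

**Shape 4** — `<path>` line segment, stroke `#000000` → cut (S766, F1351). Machine vertices: (118.83,65.82) → (112.89,22.71). Open path.

**Shape 5** — `<path>` regular polygon, stroke `#ff0000` → score (S490, F2353). Machine vertices: (61.22,19.31) → (58.18,15.66) → (53.44,15.23) → (49.79,18.27) → (49.36,23.01) → (52.40,26.66) → (57.14,27.09) → (60.79,24.05) → (61.22,19.31). Closed: final G1 returns to the first vertex.

**Shape 6** — `<path>` cubic bezier, stroke `#000000` → cut (S766, F1351). Control points (SVG): P0=(62.78,57.38), P1=(84.24,47.60), P2=(61.23,46.27), P3=(49.27,30.92); sampled at t=k/8. Machine vertices: (62.78,15.55) → (68.85,18.87) → (71.40,21.65) → (71.09,24.17) → (68.56,26.69) → (64.46,29.47) → (59.44,32.78) → (54.16,36.87) → (49.27,42.01). Open path.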